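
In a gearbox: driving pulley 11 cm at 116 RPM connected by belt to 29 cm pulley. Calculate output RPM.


Given: D1 = 11 cm, w1 = 116 RPM, D2 = 29 cm
Using D1*w1 = D2*w2
w2 = D1*w1 / D2
w2 = 11*116 / 29
w2 = 1276 / 29
w2 = 44 RPM

44 RPM


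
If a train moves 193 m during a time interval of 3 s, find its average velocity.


Given: distance d = 193 m, time t = 3 s
Using v = d / t
v = 193 / 3
v = 193/3 m/s

193/3 m/s


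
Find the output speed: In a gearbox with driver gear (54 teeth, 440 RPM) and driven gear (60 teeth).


Given: N1 = 54 teeth, w1 = 440 RPM, N2 = 60 teeth
Using N1*w1 = N2*w2
w2 = N1*w1 / N2
w2 = 54*440 / 60
w2 = 23760 / 60
w2 = 396 RPM

396 RPM


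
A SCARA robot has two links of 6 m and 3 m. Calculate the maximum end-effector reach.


Given: L1 = 6 m, L2 = 3 m
For a 2-link planar arm, max reach = L1 + L2 (fully extended)
Max reach = 6 + 3
Max reach = 9 m

9 m


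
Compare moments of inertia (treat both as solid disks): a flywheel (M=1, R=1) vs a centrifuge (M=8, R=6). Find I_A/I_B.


Given: M1=1 kg, R1=1 m, M2=8 kg, R2=6 m
For a disk: I = (1/2)*M*R^2, so I_A/I_B = (M1*R1^2)/(M2*R2^2)
M1*R1^2 = 1*1 = 1
M2*R2^2 = 8*36 = 288
I_A/I_B = 1/288 = 1/288

1/288


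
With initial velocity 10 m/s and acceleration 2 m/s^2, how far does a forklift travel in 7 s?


Given: v0 = 10 m/s, a = 2 m/s^2, t = 7 s
Using s = v0*t + (1/2)*a*t^2
s = 10*7 + (1/2)*2*7^2
s = 70 + (1/2)*98
s = 70 + 49
s = 119

119 m


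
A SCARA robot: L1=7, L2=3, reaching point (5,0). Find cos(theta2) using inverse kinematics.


Given: L1 = 7, L2 = 3, target (x, y) = (5, 0)
Using cos(theta2) = (x^2 + y^2 - L1^2 - L2^2) / (2*L1*L2)
x^2 + y^2 = 5^2 + 0 = 25
L1^2 + L2^2 = 49 + 9 = 58
Numerator = 25 - 58 = -33
Denominator = 2*7*3 = 42
cos(theta2) = -33/42 = -11/14

-11/14


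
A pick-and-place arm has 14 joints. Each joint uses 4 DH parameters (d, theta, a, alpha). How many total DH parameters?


Given: 14 joints, 4 DH parameters per joint (d, theta, a, alpha)
Total DH parameters = number_of_joints * 4
Total = 14 * 4
Total = 56

56


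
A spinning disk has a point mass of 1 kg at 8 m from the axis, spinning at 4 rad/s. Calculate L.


Given: m = 1 kg, r = 8 m, omega = 4 rad/s
For a point mass: I = m*r^2
I = 1*8^2 = 1*64 = 64
L = I*omega = 64*4
L = 256 kg*m^2/s

256 kg*m^2/s


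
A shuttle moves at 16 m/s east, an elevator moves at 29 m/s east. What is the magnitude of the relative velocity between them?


Given: v_A = 16 m/s east, v_B = 29 m/s east
Both move in the same direction; relative speed = |v_A - v_B|
|16 - 29| = |-13|
= 13 m/s

13 m/s


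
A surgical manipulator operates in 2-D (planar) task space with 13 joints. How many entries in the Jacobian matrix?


Given: task space dimension = 2, joints = 13
Jacobian is a 2 x 13 matrix
Total entries = rows * columns
Total = 2 * 13
Total = 26

26


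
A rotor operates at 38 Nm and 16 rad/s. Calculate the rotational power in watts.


Given: tau = 38 Nm, omega = 16 rad/s
Using P = tau * omega
P = 38 * 16
P = 608 W

608 W


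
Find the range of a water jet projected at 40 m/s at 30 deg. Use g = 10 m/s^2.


Given: v0 = 40 m/s, theta = 30 deg, g = 10 m/s^2
sin(2*30) = sin(60) = sqrt(3)/2
Using R = v0^2 * sin(2*theta) / g
R = 40^2 * (sqrt(3)/2) / 10
R = 1600 * sqrt(3) / 20
R = 80*sqrt(3) m

80*sqrt(3) m


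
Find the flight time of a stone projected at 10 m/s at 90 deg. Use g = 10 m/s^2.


Given: v0 = 10 m/s, theta = 90 deg, g = 10 m/s^2
sin(90) = 1
Using T = 2*v0*sin(theta) / g
T = 2*10*1 / 10
T = 20 / 10
T = 2 s

2 s


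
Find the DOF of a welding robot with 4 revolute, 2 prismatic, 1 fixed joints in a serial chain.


Given: serial robot with 4 revolute, 2 prismatic, 1 fixed joints
DOF contribution per joint type: revolute=1, prismatic=1, spherical=3, fixed=0
DOF = 4*1 + 2*1 + 1*0
DOF = 6

6


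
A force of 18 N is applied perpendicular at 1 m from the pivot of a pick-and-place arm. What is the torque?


Given: F = 18 N, r = 1 m, angle = 90 deg (perpendicular)
Using tau = F * r * sin(90)
sin(90) = 1
tau = 18 * 1 * 1
tau = 18 Nm

18 Nm


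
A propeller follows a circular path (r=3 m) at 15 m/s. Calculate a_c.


Given: v = 15 m/s, r = 3 m
Using a_c = v^2 / r
a_c = 15^2 / 3
a_c = 225 / 3
a_c = 75 m/s^2

75 m/s^2


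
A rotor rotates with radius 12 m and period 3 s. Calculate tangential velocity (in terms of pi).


Given: radius r = 12 m, period T = 3 s
Using v = 2*pi*r / T
v = 2*pi*12 / 3
v = 24*pi / 3
v = 8*pi m/s

8*pi m/s


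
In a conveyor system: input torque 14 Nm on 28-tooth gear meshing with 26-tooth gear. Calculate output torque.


Given: N1 = 28, N2 = 26, T1 = 14 Nm
Using T2/T1 = N2/N1
T2 = T1 * N2 / N1
T2 = 14 * 26 / 28
T2 = 364 / 28
T2 = 13 Nm

13 Nm


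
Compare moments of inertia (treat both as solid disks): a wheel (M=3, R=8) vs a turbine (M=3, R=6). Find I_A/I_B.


Given: M1=3 kg, R1=8 m, M2=3 kg, R2=6 m
For a disk: I = (1/2)*M*R^2, so I_A/I_B = (M1*R1^2)/(M2*R2^2)
M1*R1^2 = 3*64 = 192
M2*R2^2 = 3*36 = 108
I_A/I_B = 192/108 = 16/9

16/9


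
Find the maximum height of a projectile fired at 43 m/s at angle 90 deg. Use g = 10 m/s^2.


Given: v0 = 43 m/s, theta = 90 deg, g = 10 m/s^2
sin^2(90) = 1
Using H = v0^2 * sin^2(theta) / (2*g)
H = 43^2 * 1 / (2*10)
H = 1849 * 1 / 20
H = 1849 / 20
H = 1849/20 m

1849/20 m


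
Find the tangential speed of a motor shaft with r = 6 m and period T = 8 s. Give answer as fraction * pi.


Given: radius r = 6 m, period T = 8 s
Using v = 2*pi*r / T
v = 2*pi*6 / 8
v = 12*pi / 8
v = 3/2*pi m/s

3/2*pi m/s


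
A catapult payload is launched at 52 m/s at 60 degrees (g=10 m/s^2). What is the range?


Given: v0 = 52 m/s, theta = 60 deg, g = 10 m/s^2
sin(2*60) = sin(120) = sqrt(3)/2
Using R = v0^2 * sin(2*theta) / g
R = 52^2 * (sqrt(3)/2) / 10
R = 2704 * sqrt(3) / 20
R = 676/5*sqrt(3) m

676/5*sqrt(3) m


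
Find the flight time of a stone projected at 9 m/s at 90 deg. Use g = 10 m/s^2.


Given: v0 = 9 m/s, theta = 90 deg, g = 10 m/s^2
sin(90) = 1
Using T = 2*v0*sin(theta) / g
T = 2*9*1 / 10
T = 18 / 10
T = 9/5 s

9/5 s


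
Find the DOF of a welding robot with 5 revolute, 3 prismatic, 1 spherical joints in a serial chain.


Given: serial robot with 5 revolute, 3 prismatic, 1 spherical joints
DOF contribution per joint type: revolute=1, prismatic=1, spherical=3, fixed=0
DOF = 5*1 + 3*1 + 1*3
DOF = 11

11


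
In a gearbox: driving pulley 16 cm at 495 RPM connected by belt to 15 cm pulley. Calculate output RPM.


Given: D1 = 16 cm, w1 = 495 RPM, D2 = 15 cm
Using D1*w1 = D2*w2
w2 = D1*w1 / D2
w2 = 16*495 / 15
w2 = 7920 / 15
w2 = 528 RPM

528 RPM


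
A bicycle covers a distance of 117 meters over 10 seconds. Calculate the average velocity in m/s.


Given: distance d = 117 m, time t = 10 s
Using v = d / t
v = 117 / 10
v = 117/10 m/s

117/10 m/s


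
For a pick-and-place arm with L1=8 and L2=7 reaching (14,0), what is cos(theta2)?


Given: L1 = 8, L2 = 7, target (x, y) = (14, 0)
Using cos(theta2) = (x^2 + y^2 - L1^2 - L2^2) / (2*L1*L2)
x^2 + y^2 = 14^2 + 0 = 196
L1^2 + L2^2 = 64 + 49 = 113
Numerator = 196 - 113 = 83
Denominator = 2*8*7 = 112
cos(theta2) = 83/112 = 83/112

83/112


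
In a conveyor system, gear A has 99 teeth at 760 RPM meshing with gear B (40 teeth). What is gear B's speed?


Given: N1 = 99 teeth, w1 = 760 RPM, N2 = 40 teeth
Using N1*w1 = N2*w2
w2 = N1*w1 / N2
w2 = 99*760 / 40
w2 = 75240 / 40
w2 = 1881 RPM

1881 RPM


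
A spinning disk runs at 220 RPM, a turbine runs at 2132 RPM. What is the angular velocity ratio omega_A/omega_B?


Given: RPM_A = 220, RPM_B = 2132
omega = 2*pi*RPM/60, so omega_A/omega_B = RPM_A / RPM_B
omega_A/omega_B = 220 / 2132
omega_A/omega_B = 55/533

55/533


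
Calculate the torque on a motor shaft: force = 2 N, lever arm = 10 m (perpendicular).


Given: F = 2 N, r = 10 m, angle = 90 deg (perpendicular)
Using tau = F * r * sin(90)
sin(90) = 1
tau = 2 * 10 * 1
tau = 20 Nm

20 Nm


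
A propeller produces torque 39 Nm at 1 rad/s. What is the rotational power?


Given: tau = 39 Nm, omega = 1 rad/s
Using P = tau * omega
P = 39 * 1
P = 39 W

39 W


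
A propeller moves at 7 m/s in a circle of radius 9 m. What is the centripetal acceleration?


Given: v = 7 m/s, r = 9 m
Using a_c = v^2 / r
a_c = 7^2 / 9
a_c = 49 / 9
a_c = 49/9 m/s^2

49/9 m/s^2


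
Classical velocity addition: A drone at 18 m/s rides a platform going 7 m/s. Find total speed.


Given: object velocity = 18 m/s, platform velocity = 7 m/s (same direction)
Using classical velocity addition: v_total = v_object + v_platform
v_total = 18 + 7
v_total = 25 m/s

25 m/s


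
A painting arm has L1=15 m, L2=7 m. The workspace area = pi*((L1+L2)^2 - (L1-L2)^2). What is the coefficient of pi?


Given: L1 = 15, L2 = 7
(L1+L2)^2 = (22)^2 = 484
(L1-L2)^2 = (8)^2 = 64
Difference = 484 - 64 = 420
This equals 4*L1*L2 = 4*15*7 = 420
Workspace area = 420*pi

420


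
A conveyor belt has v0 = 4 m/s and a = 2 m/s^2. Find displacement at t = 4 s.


Given: v0 = 4 m/s, a = 2 m/s^2, t = 4 s
Using s = v0*t + (1/2)*a*t^2
s = 4*4 + (1/2)*2*4^2
s = 16 + (1/2)*32
s = 16 + 16
s = 32

32 m


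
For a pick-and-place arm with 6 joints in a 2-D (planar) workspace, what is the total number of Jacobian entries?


Given: task space dimension = 2, joints = 6
Jacobian is a 2 x 6 matrix
Total entries = rows * columns
Total = 2 * 6
Total = 12

12


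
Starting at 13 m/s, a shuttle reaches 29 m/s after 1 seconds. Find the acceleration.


Given: initial velocity v0 = 13 m/s, final velocity v = 29 m/s, time t = 1 s
Using a = (v - v0) / t
a = (29 - 13) / 1
a = 16 / 1
a = 16 m/s^2

16 m/s^2


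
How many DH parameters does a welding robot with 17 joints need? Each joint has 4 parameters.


Given: 17 joints, 4 DH parameters per joint (d, theta, a, alpha)
Total DH parameters = number_of_joints * 4
Total = 17 * 4
Total = 68

68


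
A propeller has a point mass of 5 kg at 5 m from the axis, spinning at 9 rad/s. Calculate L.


Given: m = 5 kg, r = 5 m, omega = 9 rad/s
For a point mass: I = m*r^2
I = 5*5^2 = 5*25 = 125
L = I*omega = 125*9
L = 1125 kg*m^2/s

1125 kg*m^2/s


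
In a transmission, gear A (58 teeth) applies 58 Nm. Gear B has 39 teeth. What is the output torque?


Given: N1 = 58, N2 = 39, T1 = 58 Nm
Using T2/T1 = N2/N1
T2 = T1 * N2 / N1
T2 = 58 * 39 / 58
T2 = 2262 / 58
T2 = 39 Nm

39 Nm


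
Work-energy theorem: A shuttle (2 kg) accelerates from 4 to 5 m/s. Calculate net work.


Given: m = 2 kg, v0 = 4 m/s, v = 5 m/s
Using W = (1/2)*m*(v^2 - v0^2)
v^2 = 5^2 = 25
v0^2 = 4^2 = 16
v^2 - v0^2 = 25 - 16 = 9
W = (1/2)*2*9 = 9 J

9 J


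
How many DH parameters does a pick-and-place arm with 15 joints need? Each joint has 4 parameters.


Given: 15 joints, 4 DH parameters per joint (d, theta, a, alpha)
Total DH parameters = number_of_joints * 4
Total = 15 * 4
Total = 60

60


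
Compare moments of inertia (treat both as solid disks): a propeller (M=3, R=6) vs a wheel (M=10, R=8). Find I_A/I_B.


Given: M1=3 kg, R1=6 m, M2=10 kg, R2=8 m
For a disk: I = (1/2)*M*R^2, so I_A/I_B = (M1*R1^2)/(M2*R2^2)
M1*R1^2 = 3*36 = 108
M2*R2^2 = 10*64 = 640
I_A/I_B = 108/640 = 27/160

27/160


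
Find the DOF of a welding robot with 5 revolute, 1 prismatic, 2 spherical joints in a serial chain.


Given: serial robot with 5 revolute, 1 prismatic, 2 spherical joints
DOF contribution per joint type: revolute=1, prismatic=1, spherical=3, fixed=0
DOF = 5*1 + 1*1 + 2*3
DOF = 12

12


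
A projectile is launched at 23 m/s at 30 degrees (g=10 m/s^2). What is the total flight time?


Given: v0 = 23 m/s, theta = 30 deg, g = 10 m/s^2
sin(30) = 1/2
Using T = 2*v0*sin(theta) / g
T = 2*23*1/2 / 10
T = 23 / 10
T = 23/10 s

23/10 s


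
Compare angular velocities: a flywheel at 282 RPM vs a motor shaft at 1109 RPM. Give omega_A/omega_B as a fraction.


Given: RPM_A = 282, RPM_B = 1109
omega = 2*pi*RPM/60, so omega_A/omega_B = RPM_A / RPM_B
omega_A/omega_B = 282 / 1109
omega_A/omega_B = 282/1109

282/1109


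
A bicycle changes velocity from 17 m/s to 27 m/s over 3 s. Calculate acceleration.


Given: initial velocity v0 = 17 m/s, final velocity v = 27 m/s, time t = 3 s
Using a = (v - v0) / t
a = (27 - 17) / 3
a = 10 / 3
a = 10/3 m/s^2

10/3 m/s^2


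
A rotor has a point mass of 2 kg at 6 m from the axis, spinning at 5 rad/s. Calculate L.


Given: m = 2 kg, r = 6 m, omega = 5 rad/s
For a point mass: I = m*r^2
I = 2*6^2 = 2*36 = 72
L = I*omega = 72*5
L = 360 kg*m^2/s

360 kg*m^2/s


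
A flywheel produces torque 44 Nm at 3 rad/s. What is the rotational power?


Given: tau = 44 Nm, omega = 3 rad/s
Using P = tau * omega
P = 44 * 3
P = 132 W

132 W


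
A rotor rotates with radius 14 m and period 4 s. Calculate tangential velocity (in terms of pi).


Given: radius r = 14 m, period T = 4 s
Using v = 2*pi*r / T
v = 2*pi*14 / 4
v = 28*pi / 4
v = 7*pi m/s

7*pi m/s


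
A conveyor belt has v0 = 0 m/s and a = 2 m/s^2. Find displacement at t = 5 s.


Given: v0 = 0 m/s, a = 2 m/s^2, t = 5 s
Using s = v0*t + (1/2)*a*t^2
s = 0*5 + (1/2)*2*5^2
s = 0 + (1/2)*50
s = 0 + 25
s = 25

25 m


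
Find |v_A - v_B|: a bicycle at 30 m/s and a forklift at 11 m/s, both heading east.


Given: v_A = 30 m/s east, v_B = 11 m/s east
Both move in the same direction; relative speed = |v_A - v_B|
|30 - 11| = |19|
= 19 m/s

19 m/s


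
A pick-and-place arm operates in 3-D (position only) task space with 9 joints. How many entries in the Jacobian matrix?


Given: task space dimension = 3, joints = 9
Jacobian is a 3 x 9 matrix
Total entries = rows * columns
Total = 3 * 9
Total = 27

27


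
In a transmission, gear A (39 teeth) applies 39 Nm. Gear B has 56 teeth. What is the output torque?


Given: N1 = 39, N2 = 56, T1 = 39 Nm
Using T2/T1 = N2/N1
T2 = T1 * N2 / N1
T2 = 39 * 56 / 39
T2 = 2184 / 39
T2 = 56 Nm

56 Nm


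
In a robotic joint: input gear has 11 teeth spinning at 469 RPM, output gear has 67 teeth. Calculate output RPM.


Given: N1 = 11 teeth, w1 = 469 RPM, N2 = 67 teeth
Using N1*w1 = N2*w2
w2 = N1*w1 / N2
w2 = 11*469 / 67
w2 = 5159 / 67
w2 = 77 RPM

77 RPM


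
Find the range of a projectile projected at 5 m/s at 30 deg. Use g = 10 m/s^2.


Given: v0 = 5 m/s, theta = 30 deg, g = 10 m/s^2
sin(2*30) = sin(60) = sqrt(3)/2
Using R = v0^2 * sin(2*theta) / g
R = 5^2 * (sqrt(3)/2) / 10
R = 25 * sqrt(3) / 20
R = 5/4*sqrt(3) m

5/4*sqrt(3) m


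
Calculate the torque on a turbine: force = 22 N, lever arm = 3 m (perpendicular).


Given: F = 22 N, r = 3 m, angle = 90 deg (perpendicular)
Using tau = F * r * sin(90)
sin(90) = 1
tau = 22 * 3 * 1
tau = 66 Nm

66 Nm


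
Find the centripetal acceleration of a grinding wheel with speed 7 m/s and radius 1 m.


Given: v = 7 m/s, r = 1 m
Using a_c = v^2 / r
a_c = 7^2 / 1
a_c = 49 / 1
a_c = 49 m/s^2

49 m/s^2


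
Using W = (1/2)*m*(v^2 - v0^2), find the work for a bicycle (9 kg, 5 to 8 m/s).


Given: m = 9 kg, v0 = 5 m/s, v = 8 m/s
Using W = (1/2)*m*(v^2 - v0^2)
v^2 = 8^2 = 64
v0^2 = 5^2 = 25
v^2 - v0^2 = 64 - 25 = 39
W = (1/2)*9*39 = 351/2 J

351/2 J


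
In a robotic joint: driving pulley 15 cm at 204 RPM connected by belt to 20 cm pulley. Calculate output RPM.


Given: D1 = 15 cm, w1 = 204 RPM, D2 = 20 cm
Using D1*w1 = D2*w2
w2 = D1*w1 / D2
w2 = 15*204 / 20
w2 = 3060 / 20
w2 = 153 RPM

153 RPM


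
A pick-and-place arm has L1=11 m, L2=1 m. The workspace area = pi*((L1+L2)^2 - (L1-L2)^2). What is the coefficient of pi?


Given: L1 = 11, L2 = 1
(L1+L2)^2 = (12)^2 = 144
(L1-L2)^2 = (10)^2 = 100
Difference = 144 - 100 = 44
This equals 4*L1*L2 = 4*11*1 = 44
Workspace area = 44*pi

44


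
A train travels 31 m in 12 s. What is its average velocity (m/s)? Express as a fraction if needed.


Given: distance d = 31 m, time t = 12 s
Using v = d / t
v = 31 / 12
v = 31/12 m/s

31/12 m/s


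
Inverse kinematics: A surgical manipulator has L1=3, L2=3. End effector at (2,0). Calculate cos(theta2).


Given: L1 = 3, L2 = 3, target (x, y) = (2, 0)
Using cos(theta2) = (x^2 + y^2 - L1^2 - L2^2) / (2*L1*L2)
x^2 + y^2 = 2^2 + 0 = 4
L1^2 + L2^2 = 9 + 9 = 18
Numerator = 4 - 18 = -14
Denominator = 2*3*3 = 18
cos(theta2) = -14/18 = -7/9

-7/9


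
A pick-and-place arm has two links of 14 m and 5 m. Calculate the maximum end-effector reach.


Given: L1 = 14 m, L2 = 5 m
For a 2-link planar arm, max reach = L1 + L2 (fully extended)
Max reach = 14 + 5
Max reach = 19 m

19 m


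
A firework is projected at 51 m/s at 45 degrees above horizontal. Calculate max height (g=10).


Given: v0 = 51 m/s, theta = 45 deg, g = 10 m/s^2
sin^2(45) = 1/2
Using H = v0^2 * sin^2(theta) / (2*g)
H = 51^2 * 1/2 / (2*10)
H = 2601 * 1/2 / 20
H = 2601/2 / 20
H = 2601/40 m

2601/40 m


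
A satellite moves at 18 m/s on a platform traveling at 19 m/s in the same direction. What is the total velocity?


Given: object velocity = 18 m/s, platform velocity = 19 m/s (same direction)
Using classical velocity addition: v_total = v_object + v_platform
v_total = 18 + 19
v_total = 37 m/s

37 m/s


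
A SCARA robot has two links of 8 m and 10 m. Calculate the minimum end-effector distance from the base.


Given: L1 = 8 m, L2 = 10 m
For a 2-link planar arm, min reach = |L1 - L2| (second link folded back)
Min reach = |8 - 10|
Min reach = 2 m

2 m


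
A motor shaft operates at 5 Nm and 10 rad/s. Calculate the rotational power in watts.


Given: tau = 5 Nm, omega = 10 rad/s
Using P = tau * omega
P = 5 * 10
P = 50 W

50 W


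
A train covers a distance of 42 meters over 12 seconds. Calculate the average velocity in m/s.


Given: distance d = 42 m, time t = 12 s
Using v = d / t
v = 42 / 12
v = 7/2 m/s

7/2 m/s


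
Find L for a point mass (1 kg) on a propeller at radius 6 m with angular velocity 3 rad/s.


Given: m = 1 kg, r = 6 m, omega = 3 rad/s
For a point mass: I = m*r^2
I = 1*6^2 = 1*36 = 36
L = I*omega = 36*3
L = 108 kg*m^2/s

108 kg*m^2/s


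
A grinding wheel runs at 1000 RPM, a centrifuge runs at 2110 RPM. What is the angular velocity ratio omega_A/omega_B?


Given: RPM_A = 1000, RPM_B = 2110
omega = 2*pi*RPM/60, so omega_A/omega_B = RPM_A / RPM_B
omega_A/omega_B = 1000 / 2110
omega_A/omega_B = 100/211

100/211


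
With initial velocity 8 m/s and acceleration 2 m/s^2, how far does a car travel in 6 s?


Given: v0 = 8 m/s, a = 2 m/s^2, t = 6 s
Using s = v0*t + (1/2)*a*t^2
s = 8*6 + (1/2)*2*6^2
s = 48 + (1/2)*72
s = 48 + 36
s = 84

84 m


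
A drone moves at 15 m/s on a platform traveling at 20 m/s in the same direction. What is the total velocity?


Given: object velocity = 15 m/s, platform velocity = 20 m/s (same direction)
Using classical velocity addition: v_total = v_object + v_platform
v_total = 15 + 20
v_total = 35 m/s

35 m/s


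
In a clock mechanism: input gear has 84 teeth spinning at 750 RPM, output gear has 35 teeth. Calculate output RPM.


Given: N1 = 84 teeth, w1 = 750 RPM, N2 = 35 teeth
Using N1*w1 = N2*w2
w2 = N1*w1 / N2
w2 = 84*750 / 35
w2 = 63000 / 35
w2 = 1800 RPM

1800 RPM


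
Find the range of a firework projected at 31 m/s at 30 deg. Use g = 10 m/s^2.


Given: v0 = 31 m/s, theta = 30 deg, g = 10 m/s^2
sin(2*30) = sin(60) = sqrt(3)/2
Using R = v0^2 * sin(2*theta) / g
R = 31^2 * (sqrt(3)/2) / 10
R = 961 * sqrt(3) / 20
R = 961/20*sqrt(3) m

961/20*sqrt(3) m


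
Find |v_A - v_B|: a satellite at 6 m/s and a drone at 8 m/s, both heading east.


Given: v_A = 6 m/s east, v_B = 8 m/s east
Both move in the same direction; relative speed = |v_A - v_B|
|6 - 8| = |-2|
= 2 m/s

2 m/s


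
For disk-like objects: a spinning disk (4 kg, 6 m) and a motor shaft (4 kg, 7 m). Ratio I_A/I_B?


Given: M1=4 kg, R1=6 m, M2=4 kg, R2=7 m
For a disk: I = (1/2)*M*R^2, so I_A/I_B = (M1*R1^2)/(M2*R2^2)
M1*R1^2 = 4*36 = 144
M2*R2^2 = 4*49 = 196
I_A/I_B = 144/196 = 36/49

36/49


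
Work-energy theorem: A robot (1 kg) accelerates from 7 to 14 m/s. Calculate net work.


Given: m = 1 kg, v0 = 7 m/s, v = 14 m/s
Using W = (1/2)*m*(v^2 - v0^2)
v^2 = 14^2 = 196
v0^2 = 7^2 = 49
v^2 - v0^2 = 196 - 49 = 147
W = (1/2)*1*147 = 147/2 J

147/2 J


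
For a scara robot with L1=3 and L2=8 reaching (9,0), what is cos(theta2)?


Given: L1 = 3, L2 = 8, target (x, y) = (9, 0)
Using cos(theta2) = (x^2 + y^2 - L1^2 - L2^2) / (2*L1*L2)
x^2 + y^2 = 9^2 + 0 = 81
L1^2 + L2^2 = 9 + 64 = 73
Numerator = 81 - 73 = 8
Denominator = 2*3*8 = 48
cos(theta2) = 8/48 = 1/6

1/6


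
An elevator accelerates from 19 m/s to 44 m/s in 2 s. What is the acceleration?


Given: initial velocity v0 = 19 m/s, final velocity v = 44 m/s, time t = 2 s
Using a = (v - v0) / t
a = (44 - 19) / 2
a = 25 / 2
a = 25/2 m/s^2

25/2 m/s^2


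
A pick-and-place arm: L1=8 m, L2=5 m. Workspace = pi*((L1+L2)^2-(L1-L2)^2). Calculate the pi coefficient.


Given: L1 = 8, L2 = 5
(L1+L2)^2 = (13)^2 = 169
(L1-L2)^2 = (3)^2 = 9
Difference = 169 - 9 = 160
This equals 4*L1*L2 = 4*8*5 = 160
Workspace area = 160*pi

160


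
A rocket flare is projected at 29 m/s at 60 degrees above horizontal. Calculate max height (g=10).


Given: v0 = 29 m/s, theta = 60 deg, g = 10 m/s^2
sin^2(60) = 3/4
Using H = v0^2 * sin^2(theta) / (2*g)
H = 29^2 * 3/4 / (2*10)
H = 841 * 3/4 / 20
H = 2523/4 / 20
H = 2523/80 m

2523/80 m


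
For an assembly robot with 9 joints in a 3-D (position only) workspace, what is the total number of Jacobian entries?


Given: task space dimension = 3, joints = 9
Jacobian is a 3 x 9 matrix
Total entries = rows * columns
Total = 3 * 9
Total = 27

27


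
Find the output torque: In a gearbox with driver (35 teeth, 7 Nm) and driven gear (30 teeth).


Given: N1 = 35, N2 = 30, T1 = 7 Nm
Using T2/T1 = N2/N1
T2 = T1 * N2 / N1
T2 = 7 * 30 / 35
T2 = 210 / 35
T2 = 6 Nm

6 Nm


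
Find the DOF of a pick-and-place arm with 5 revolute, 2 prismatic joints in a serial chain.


Given: serial robot with 5 revolute, 2 prismatic joints
DOF contribution per joint type: revolute=1, prismatic=1, spherical=3, fixed=0
DOF = 5*1 + 2*1
DOF = 7

7


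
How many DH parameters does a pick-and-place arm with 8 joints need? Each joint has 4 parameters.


Given: 8 joints, 4 DH parameters per joint (d, theta, a, alpha)
Total DH parameters = number_of_joints * 4
Total = 8 * 4
Total = 32

32


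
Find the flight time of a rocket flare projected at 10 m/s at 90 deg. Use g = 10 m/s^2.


Given: v0 = 10 m/s, theta = 90 deg, g = 10 m/s^2
sin(90) = 1
Using T = 2*v0*sin(theta) / g
T = 2*10*1 / 10
T = 20 / 10
T = 2 s

2 s


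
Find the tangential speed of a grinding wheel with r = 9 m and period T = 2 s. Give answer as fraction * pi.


Given: radius r = 9 m, period T = 2 s
Using v = 2*pi*r / T
v = 2*pi*9 / 2
v = 18*pi / 2
v = 9*pi m/s

9*pi m/s


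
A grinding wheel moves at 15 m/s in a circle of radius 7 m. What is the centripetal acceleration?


Given: v = 15 m/s, r = 7 m
Using a_c = v^2 / r
a_c = 15^2 / 7
a_c = 225 / 7
a_c = 225/7 m/s^2

225/7 m/s^2


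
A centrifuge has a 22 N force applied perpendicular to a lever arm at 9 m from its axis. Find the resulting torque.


Given: F = 22 N, r = 9 m, angle = 90 deg (perpendicular)
Using tau = F * r * sin(90)
sin(90) = 1
tau = 22 * 9 * 1
tau = 198 Nm

198 Nm


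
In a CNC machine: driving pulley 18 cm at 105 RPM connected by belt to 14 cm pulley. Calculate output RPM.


Given: D1 = 18 cm, w1 = 105 RPM, D2 = 14 cm
Using D1*w1 = D2*w2
w2 = D1*w1 / D2
w2 = 18*105 / 14
w2 = 1890 / 14
w2 = 135 RPM

135 RPM


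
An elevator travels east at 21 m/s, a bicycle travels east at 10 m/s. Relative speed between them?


Given: v_A = 21 m/s east, v_B = 10 m/s east
Both move in the same direction; relative speed = |v_A - v_B|
|21 - 10| = |11|
= 11 m/s

11 m/s


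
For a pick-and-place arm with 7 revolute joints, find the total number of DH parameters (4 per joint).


Given: 7 joints, 4 DH parameters per joint (d, theta, a, alpha)
Total DH parameters = number_of_joints * 4
Total = 7 * 4
Total = 28

28


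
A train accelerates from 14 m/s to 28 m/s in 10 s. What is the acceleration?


Given: initial velocity v0 = 14 m/s, final velocity v = 28 m/s, time t = 10 s
Using a = (v - v0) / t
a = (28 - 14) / 10
a = 14 / 10
a = 7/5 m/s^2

7/5 m/s^2


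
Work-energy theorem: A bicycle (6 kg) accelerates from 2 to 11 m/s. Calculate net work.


Given: m = 6 kg, v0 = 2 m/s, v = 11 m/s
Using W = (1/2)*m*(v^2 - v0^2)
v^2 = 11^2 = 121
v0^2 = 2^2 = 4
v^2 - v0^2 = 121 - 4 = 117
W = (1/2)*6*117 = 351 J

351 J


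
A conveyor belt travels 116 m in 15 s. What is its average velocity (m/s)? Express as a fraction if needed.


Given: distance d = 116 m, time t = 15 s
Using v = d / t
v = 116 / 15
v = 116/15 m/s

116/15 m/s


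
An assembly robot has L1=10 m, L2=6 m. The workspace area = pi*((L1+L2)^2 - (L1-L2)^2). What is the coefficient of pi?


Given: L1 = 10, L2 = 6
(L1+L2)^2 = (16)^2 = 256
(L1-L2)^2 = (4)^2 = 16
Difference = 256 - 16 = 240
This equals 4*L1*L2 = 4*10*6 = 240
Workspace area = 240*pi

240


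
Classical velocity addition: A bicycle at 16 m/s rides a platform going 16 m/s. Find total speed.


Given: object velocity = 16 m/s, platform velocity = 16 m/s (same direction)
Using classical velocity addition: v_total = v_object + v_platform
v_total = 16 + 16
v_total = 32 m/s

32 m/s


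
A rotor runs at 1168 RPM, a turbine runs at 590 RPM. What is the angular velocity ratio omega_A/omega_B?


Given: RPM_A = 1168, RPM_B = 590
omega = 2*pi*RPM/60, so omega_A/omega_B = RPM_A / RPM_B
omega_A/omega_B = 1168 / 590
omega_A/omega_B = 584/295

584/295


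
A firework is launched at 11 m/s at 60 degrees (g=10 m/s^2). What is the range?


Given: v0 = 11 m/s, theta = 60 deg, g = 10 m/s^2
sin(2*60) = sin(120) = sqrt(3)/2
Using R = v0^2 * sin(2*theta) / g
R = 11^2 * (sqrt(3)/2) / 10
R = 121 * sqrt(3) / 20
R = 121/20*sqrt(3) m

121/20*sqrt(3) m


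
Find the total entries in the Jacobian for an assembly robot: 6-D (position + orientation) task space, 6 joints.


Given: task space dimension = 6, joints = 6
Jacobian is a 6 x 6 matrix
Total entries = rows * columns
Total = 6 * 6
Total = 36

36


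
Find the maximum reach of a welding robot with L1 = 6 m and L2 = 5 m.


Given: L1 = 6 m, L2 = 5 m
For a 2-link planar arm, max reach = L1 + L2 (fully extended)
Max reach = 6 + 5
Max reach = 11 m

11 m


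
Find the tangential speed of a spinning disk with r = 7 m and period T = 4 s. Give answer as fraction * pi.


Given: radius r = 7 m, period T = 4 s
Using v = 2*pi*r / T
v = 2*pi*7 / 4
v = 14*pi / 4
v = 7/2*pi m/s

7/2*pi m/s


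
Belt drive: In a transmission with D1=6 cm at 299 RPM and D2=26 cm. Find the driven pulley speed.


Given: D1 = 6 cm, w1 = 299 RPM, D2 = 26 cm
Using D1*w1 = D2*w2
w2 = D1*w1 / D2
w2 = 6*299 / 26
w2 = 1794 / 26
w2 = 69 RPM

69 RPM


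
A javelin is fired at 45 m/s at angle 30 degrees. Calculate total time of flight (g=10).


Given: v0 = 45 m/s, theta = 30 deg, g = 10 m/s^2
sin(30) = 1/2
Using T = 2*v0*sin(theta) / g
T = 2*45*1/2 / 10
T = 45 / 10
T = 9/2 s

9/2 s


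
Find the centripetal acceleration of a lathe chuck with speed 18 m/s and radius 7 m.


Given: v = 18 m/s, r = 7 m
Using a_c = v^2 / r
a_c = 18^2 / 7
a_c = 324 / 7
a_c = 324/7 m/s^2

324/7 m/s^2


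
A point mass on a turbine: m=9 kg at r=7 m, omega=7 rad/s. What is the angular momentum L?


Given: m = 9 kg, r = 7 m, omega = 7 rad/s
For a point mass: I = m*r^2
I = 9*7^2 = 9*49 = 441
L = I*omega = 441*7
L = 3087 kg*m^2/s

3087 kg*m^2/s


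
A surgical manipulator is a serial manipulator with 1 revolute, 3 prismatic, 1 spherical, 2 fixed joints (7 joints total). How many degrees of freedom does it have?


Given: serial robot with 1 revolute, 3 prismatic, 1 spherical, 2 fixed joints
DOF contribution per joint type: revolute=1, prismatic=1, spherical=3, fixed=0
DOF = 1*1 + 3*1 + 1*3 + 2*0
DOF = 7

7


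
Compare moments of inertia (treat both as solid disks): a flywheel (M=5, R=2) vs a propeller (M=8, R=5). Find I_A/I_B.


Given: M1=5 kg, R1=2 m, M2=8 kg, R2=5 m
For a disk: I = (1/2)*M*R^2, so I_A/I_B = (M1*R1^2)/(M2*R2^2)
M1*R1^2 = 5*4 = 20
M2*R2^2 = 8*25 = 200
I_A/I_B = 20/200 = 1/10

1/10


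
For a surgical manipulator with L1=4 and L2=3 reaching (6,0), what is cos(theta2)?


Given: L1 = 4, L2 = 3, target (x, y) = (6, 0)
Using cos(theta2) = (x^2 + y^2 - L1^2 - L2^2) / (2*L1*L2)
x^2 + y^2 = 6^2 + 0 = 36
L1^2 + L2^2 = 16 + 9 = 25
Numerator = 36 - 25 = 11
Denominator = 2*4*3 = 24
cos(theta2) = 11/24 = 11/24

11/24


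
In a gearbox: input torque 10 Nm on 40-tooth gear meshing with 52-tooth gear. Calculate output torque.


Given: N1 = 40, N2 = 52, T1 = 10 Nm
Using T2/T1 = N2/N1
T2 = T1 * N2 / N1
T2 = 10 * 52 / 40
T2 = 520 / 40
T2 = 13 Nm

13 Nm


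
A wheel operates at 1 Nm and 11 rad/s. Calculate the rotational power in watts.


Given: tau = 1 Nm, omega = 11 rad/s
Using P = tau * omega
P = 1 * 11
P = 11 W

11 W


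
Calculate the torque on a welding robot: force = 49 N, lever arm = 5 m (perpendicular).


Given: F = 49 N, r = 5 m, angle = 90 deg (perpendicular)
Using tau = F * r * sin(90)
sin(90) = 1
tau = 49 * 5 * 1
tau = 245 Nm

245 Nm


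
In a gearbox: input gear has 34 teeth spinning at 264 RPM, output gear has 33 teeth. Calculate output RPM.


Given: N1 = 34 teeth, w1 = 264 RPM, N2 = 33 teeth
Using N1*w1 = N2*w2
w2 = N1*w1 / N2
w2 = 34*264 / 33
w2 = 8976 / 33
w2 = 272 RPM

272 RPM


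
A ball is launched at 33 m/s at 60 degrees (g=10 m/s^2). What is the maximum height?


Given: v0 = 33 m/s, theta = 60 deg, g = 10 m/s^2
sin^2(60) = 3/4
Using H = v0^2 * sin^2(theta) / (2*g)
H = 33^2 * 3/4 / (2*10)
H = 1089 * 3/4 / 20
H = 3267/4 / 20
H = 3267/80 m

3267/80 m


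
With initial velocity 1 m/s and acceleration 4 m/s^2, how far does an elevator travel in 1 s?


Given: v0 = 1 m/s, a = 4 m/s^2, t = 1 s
Using s = v0*t + (1/2)*a*t^2
s = 1*1 + (1/2)*4*1^2
s = 1 + (1/2)*4
s = 1 + 2
s = 3

3 m


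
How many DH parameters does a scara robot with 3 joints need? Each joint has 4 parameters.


Given: 3 joints, 4 DH parameters per joint (d, theta, a, alpha)
Total DH parameters = number_of_joints * 4
Total = 3 * 4
Total = 12

12


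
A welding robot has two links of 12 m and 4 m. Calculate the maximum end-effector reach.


Given: L1 = 12 m, L2 = 4 m
For a 2-link planar arm, max reach = L1 + L2 (fully extended)
Max reach = 12 + 4
Max reach = 16 m

16 m


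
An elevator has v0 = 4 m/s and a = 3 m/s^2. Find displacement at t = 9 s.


Given: v0 = 4 m/s, a = 3 m/s^2, t = 9 s
Using s = v0*t + (1/2)*a*t^2
s = 4*9 + (1/2)*3*9^2
s = 36 + (1/2)*243
s = 36 + 243/2
s = 315/2

315/2 m


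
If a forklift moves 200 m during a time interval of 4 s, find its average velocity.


Given: distance d = 200 m, time t = 4 s
Using v = d / t
v = 200 / 4
v = 50 m/s

50 m/s


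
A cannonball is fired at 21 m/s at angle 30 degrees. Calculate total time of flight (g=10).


Given: v0 = 21 m/s, theta = 30 deg, g = 10 m/s^2
sin(30) = 1/2
Using T = 2*v0*sin(theta) / g
T = 2*21*1/2 / 10
T = 21 / 10
T = 21/10 s

21/10 s


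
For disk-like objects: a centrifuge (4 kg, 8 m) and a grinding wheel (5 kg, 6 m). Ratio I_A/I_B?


Given: M1=4 kg, R1=8 m, M2=5 kg, R2=6 m
For a disk: I = (1/2)*M*R^2, so I_A/I_B = (M1*R1^2)/(M2*R2^2)
M1*R1^2 = 4*64 = 256
M2*R2^2 = 5*36 = 180
I_A/I_B = 256/180 = 64/45

64/45


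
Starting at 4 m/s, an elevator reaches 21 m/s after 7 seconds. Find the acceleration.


Given: initial velocity v0 = 4 m/s, final velocity v = 21 m/s, time t = 7 s
Using a = (v - v0) / t
a = (21 - 4) / 7
a = 17 / 7
a = 17/7 m/s^2

17/7 m/s^2


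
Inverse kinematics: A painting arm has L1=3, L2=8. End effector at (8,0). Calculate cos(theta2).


Given: L1 = 3, L2 = 8, target (x, y) = (8, 0)
Using cos(theta2) = (x^2 + y^2 - L1^2 - L2^2) / (2*L1*L2)
x^2 + y^2 = 8^2 + 0 = 64
L1^2 + L2^2 = 9 + 64 = 73
Numerator = 64 - 73 = -9
Denominator = 2*3*8 = 48
cos(theta2) = -9/48 = -3/16

-3/16


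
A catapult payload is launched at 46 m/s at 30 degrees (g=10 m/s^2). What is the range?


Given: v0 = 46 m/s, theta = 30 deg, g = 10 m/s^2
sin(2*30) = sin(60) = sqrt(3)/2
Using R = v0^2 * sin(2*theta) / g
R = 46^2 * (sqrt(3)/2) / 10
R = 2116 * sqrt(3) / 20
R = 529/5*sqrt(3) m

529/5*sqrt(3) m


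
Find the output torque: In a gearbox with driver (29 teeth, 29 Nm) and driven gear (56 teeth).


Given: N1 = 29, N2 = 56, T1 = 29 Nm
Using T2/T1 = N2/N1
T2 = T1 * N2 / N1
T2 = 29 * 56 / 29
T2 = 1624 / 29
T2 = 56 Nm

56 Nm


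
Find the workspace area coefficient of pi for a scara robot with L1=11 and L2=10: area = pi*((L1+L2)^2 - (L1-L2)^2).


Given: L1 = 11, L2 = 10
(L1+L2)^2 = (21)^2 = 441
(L1-L2)^2 = (1)^2 = 1
Difference = 441 - 1 = 440
This equals 4*L1*L2 = 4*11*10 = 440
Workspace area = 440*pi

440


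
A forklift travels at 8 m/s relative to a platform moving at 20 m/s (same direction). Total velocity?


Given: object velocity = 8 m/s, platform velocity = 20 m/s (same direction)
Using classical velocity addition: v_total = v_object + v_platform
v_total = 8 + 20
v_total = 28 m/s

28 m/s


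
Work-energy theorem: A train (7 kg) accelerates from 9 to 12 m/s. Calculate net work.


Given: m = 7 kg, v0 = 9 m/s, v = 12 m/s
Using W = (1/2)*m*(v^2 - v0^2)
v^2 = 12^2 = 144
v0^2 = 9^2 = 81
v^2 - v0^2 = 144 - 81 = 63
W = (1/2)*7*63 = 441/2 J

441/2 J


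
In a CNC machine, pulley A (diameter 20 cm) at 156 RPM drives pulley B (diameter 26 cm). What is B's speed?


Given: D1 = 20 cm, w1 = 156 RPM, D2 = 26 cm
Using D1*w1 = D2*w2
w2 = D1*w1 / D2
w2 = 20*156 / 26
w2 = 3120 / 26
w2 = 120 RPM

120 RPM


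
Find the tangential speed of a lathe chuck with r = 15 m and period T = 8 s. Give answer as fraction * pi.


Given: radius r = 15 m, period T = 8 s
Using v = 2*pi*r / T
v = 2*pi*15 / 8
v = 30*pi / 8
v = 15/4*pi m/s

15/4*pi m/s


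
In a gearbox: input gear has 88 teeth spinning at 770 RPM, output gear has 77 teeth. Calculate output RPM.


Given: N1 = 88 teeth, w1 = 770 RPM, N2 = 77 teeth
Using N1*w1 = N2*w2
w2 = N1*w1 / N2
w2 = 88*770 / 77
w2 = 67760 / 77
w2 = 880 RPM

880 RPM


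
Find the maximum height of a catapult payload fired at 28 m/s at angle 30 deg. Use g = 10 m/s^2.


Given: v0 = 28 m/s, theta = 30 deg, g = 10 m/s^2
sin^2(30) = 1/4
Using H = v0^2 * sin^2(theta) / (2*g)
H = 28^2 * 1/4 / (2*10)
H = 784 * 1/4 / 20
H = 196 / 20
H = 49/5 m

49/5 m


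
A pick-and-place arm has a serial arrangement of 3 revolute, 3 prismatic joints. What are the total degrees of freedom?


Given: serial robot with 3 revolute, 3 prismatic joints
DOF contribution per joint type: revolute=1, prismatic=1, spherical=3, fixed=0
DOF = 3*1 + 3*1
DOF = 6

6


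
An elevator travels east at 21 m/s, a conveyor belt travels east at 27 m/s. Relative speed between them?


Given: v_A = 21 m/s east, v_B = 27 m/s east
Both move in the same direction; relative speed = |v_A - v_B|
|21 - 27| = |-6|
= 6 m/s

6 m/s


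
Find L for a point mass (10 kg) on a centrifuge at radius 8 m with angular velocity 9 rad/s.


Given: m = 10 kg, r = 8 m, omega = 9 rad/s
For a point mass: I = m*r^2
I = 10*8^2 = 10*64 = 640
L = I*omega = 640*9
L = 5760 kg*m^2/s

5760 kg*m^2/s


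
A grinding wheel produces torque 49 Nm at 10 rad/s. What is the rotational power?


Given: tau = 49 Nm, omega = 10 rad/s
Using P = tau * omega
P = 49 * 10
P = 490 W

490 W


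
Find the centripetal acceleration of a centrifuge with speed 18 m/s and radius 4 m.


Given: v = 18 m/s, r = 4 m
Using a_c = v^2 / r
a_c = 18^2 / 4
a_c = 324 / 4
a_c = 81 m/s^2

81 m/s^2


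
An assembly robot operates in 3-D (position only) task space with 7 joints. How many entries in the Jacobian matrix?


Given: task space dimension = 3, joints = 7
Jacobian is a 3 x 7 matrix
Total entries = rows * columns
Total = 3 * 7
Total = 21

21


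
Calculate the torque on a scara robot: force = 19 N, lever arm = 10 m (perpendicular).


Given: F = 19 N, r = 10 m, angle = 90 deg (perpendicular)
Using tau = F * r * sin(90)
sin(90) = 1
tau = 19 * 10 * 1
tau = 190 Nm

190 Nm


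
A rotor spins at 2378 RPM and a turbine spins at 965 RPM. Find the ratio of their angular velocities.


Given: RPM_A = 2378, RPM_B = 965
omega = 2*pi*RPM/60, so omega_A/omega_B = RPM_A / RPM_B
omega_A/omega_B = 2378 / 965
omega_A/omega_B = 2378/965

2378/965


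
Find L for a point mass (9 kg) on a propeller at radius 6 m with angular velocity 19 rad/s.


Given: m = 9 kg, r = 6 m, omega = 19 rad/s
For a point mass: I = m*r^2
I = 9*6^2 = 9*36 = 324
L = I*omega = 324*19
L = 6156 kg*m^2/s

6156 kg*m^2/s


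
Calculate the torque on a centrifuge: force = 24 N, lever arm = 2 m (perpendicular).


Given: F = 24 N, r = 2 m, angle = 90 deg (perpendicular)
Using tau = F * r * sin(90)
sin(90) = 1
tau = 24 * 2 * 1
tau = 48 Nm

48 Nm


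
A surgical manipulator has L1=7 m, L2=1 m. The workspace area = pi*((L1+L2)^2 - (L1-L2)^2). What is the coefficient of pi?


Given: L1 = 7, L2 = 1
(L1+L2)^2 = (8)^2 = 64
(L1-L2)^2 = (6)^2 = 36
Difference = 64 - 36 = 28
This equals 4*L1*L2 = 4*7*1 = 28
Workspace area = 28*pi

28


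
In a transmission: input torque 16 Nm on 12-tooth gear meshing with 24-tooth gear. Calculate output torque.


Given: N1 = 12, N2 = 24, T1 = 16 Nm
Using T2/T1 = N2/N1
T2 = T1 * N2 / N1
T2 = 16 * 24 / 12
T2 = 384 / 12
T2 = 32 Nm

32 Nm


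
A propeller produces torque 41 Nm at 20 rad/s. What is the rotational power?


Given: tau = 41 Nm, omega = 20 rad/s
Using P = tau * omega
P = 41 * 20
P = 820 W

820 W


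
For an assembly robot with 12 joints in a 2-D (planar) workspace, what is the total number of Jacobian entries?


Given: task space dimension = 2, joints = 12
Jacobian is a 2 x 12 matrix
Total entries = rows * columns
Total = 2 * 12
Total = 24

24


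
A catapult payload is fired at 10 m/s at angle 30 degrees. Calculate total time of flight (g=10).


Given: v0 = 10 m/s, theta = 30 deg, g = 10 m/s^2
sin(30) = 1/2
Using T = 2*v0*sin(theta) / g
T = 2*10*1/2 / 10
T = 10 / 10
T = 1 s

1 s


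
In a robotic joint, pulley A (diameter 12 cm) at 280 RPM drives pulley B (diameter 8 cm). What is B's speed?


Given: D1 = 12 cm, w1 = 280 RPM, D2 = 8 cm
Using D1*w1 = D2*w2
w2 = D1*w1 / D2
w2 = 12*280 / 8
w2 = 3360 / 8
w2 = 420 RPM

420 RPM


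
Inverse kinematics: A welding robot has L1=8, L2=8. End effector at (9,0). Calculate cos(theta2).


Given: L1 = 8, L2 = 8, target (x, y) = (9, 0)
Using cos(theta2) = (x^2 + y^2 - L1^2 - L2^2) / (2*L1*L2)
x^2 + y^2 = 9^2 + 0 = 81
L1^2 + L2^2 = 64 + 64 = 128
Numerator = 81 - 128 = -47
Denominator = 2*8*8 = 128
cos(theta2) = -47/128 = -47/128

-47/128


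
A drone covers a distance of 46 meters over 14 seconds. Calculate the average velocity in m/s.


Given: distance d = 46 m, time t = 14 s
Using v = d / t
v = 46 / 14
v = 23/7 m/s

23/7 m/s


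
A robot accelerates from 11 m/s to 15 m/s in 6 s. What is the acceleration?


Given: initial velocity v0 = 11 m/s, final velocity v = 15 m/s, time t = 6 s
Using a = (v - v0) / t
a = (15 - 11) / 6
a = 4 / 6
a = 2/3 m/s^2

2/3 m/s^2


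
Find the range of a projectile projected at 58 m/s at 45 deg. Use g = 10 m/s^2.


Given: v0 = 58 m/s, theta = 45 deg, g = 10 m/s^2
sin(2*45) = sin(90) = 1
Using R = v0^2 * sin(2*theta) / g
R = 58^2 * 1 / 10
R = 3364 / 10
R = 1682/5 m

1682/5 m


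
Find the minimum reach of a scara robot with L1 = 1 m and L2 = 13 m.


Given: L1 = 1 m, L2 = 13 m
For a 2-link planar arm, min reach = |L1 - L2| (second link folded back)
Min reach = |1 - 13|
Min reach = 12 m

12 m


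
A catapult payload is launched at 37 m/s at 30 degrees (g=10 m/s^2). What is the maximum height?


Given: v0 = 37 m/s, theta = 30 deg, g = 10 m/s^2
sin^2(30) = 1/4
Using H = v0^2 * sin^2(theta) / (2*g)
H = 37^2 * 1/4 / (2*10)
H = 1369 * 1/4 / 20
H = 1369/4 / 20
H = 1369/80 m

1369/80 m
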